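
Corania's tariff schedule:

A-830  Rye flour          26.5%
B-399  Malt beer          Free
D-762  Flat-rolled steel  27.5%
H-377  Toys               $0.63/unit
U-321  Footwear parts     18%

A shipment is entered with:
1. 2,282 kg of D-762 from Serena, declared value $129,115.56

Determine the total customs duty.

$35,506.78

Line 1 (D-762, Serena, 2,282 kg, $129,115.56):
Base rate for D-762 is 27.5%.
Duty = $129,115.56 × 27.5% = $35,506.78.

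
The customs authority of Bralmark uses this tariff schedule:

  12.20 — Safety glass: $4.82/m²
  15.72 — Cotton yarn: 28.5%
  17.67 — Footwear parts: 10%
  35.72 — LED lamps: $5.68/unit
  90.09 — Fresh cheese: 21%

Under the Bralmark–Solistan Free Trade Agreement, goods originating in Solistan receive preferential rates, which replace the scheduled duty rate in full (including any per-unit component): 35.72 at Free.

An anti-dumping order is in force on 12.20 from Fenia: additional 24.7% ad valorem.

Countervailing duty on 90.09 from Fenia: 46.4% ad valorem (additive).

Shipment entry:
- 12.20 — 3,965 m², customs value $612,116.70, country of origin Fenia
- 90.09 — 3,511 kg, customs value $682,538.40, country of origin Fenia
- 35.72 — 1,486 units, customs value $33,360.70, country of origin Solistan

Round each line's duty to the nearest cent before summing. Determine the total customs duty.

Line 1 (12.20, Fenia, 3,965 m², $612,116.70):
Base rate for 12.20 is $4.82/m².
Additional duty on 12.20 from Fenia: +24.7% ad valorem. Applied ad valorem rate = 24.7%.
Duty = $612,116.70 × 24.7% + 3,965 × $4.82 = $170,304.12.
Line 2 (90.09, Fenia, 3,511 kg, $682,538.40):
Base rate for 90.09 is 21%.
Additional duty on 90.09 from Fenia: +46.4%. Applied ad valorem rate: 21% + 46.4% = 67.4%.
Duty = $682,538.40 × 67.4% = $460,030.88.
Line 3 (35.72, Solistan, 1,486 units, $33,360.70):
Base rate for 35.72 is $5.68/unit.
Origin Solistan qualifies under the Bralmark–Solistan agreement and 35.72 is covered: preferential rate Free applies instead.
Duty = $33,360.70 × 0% = $0.00.
Total = $170,304.12 + $460,030.88 + $0.00 = $630,335.00.

$630,335.00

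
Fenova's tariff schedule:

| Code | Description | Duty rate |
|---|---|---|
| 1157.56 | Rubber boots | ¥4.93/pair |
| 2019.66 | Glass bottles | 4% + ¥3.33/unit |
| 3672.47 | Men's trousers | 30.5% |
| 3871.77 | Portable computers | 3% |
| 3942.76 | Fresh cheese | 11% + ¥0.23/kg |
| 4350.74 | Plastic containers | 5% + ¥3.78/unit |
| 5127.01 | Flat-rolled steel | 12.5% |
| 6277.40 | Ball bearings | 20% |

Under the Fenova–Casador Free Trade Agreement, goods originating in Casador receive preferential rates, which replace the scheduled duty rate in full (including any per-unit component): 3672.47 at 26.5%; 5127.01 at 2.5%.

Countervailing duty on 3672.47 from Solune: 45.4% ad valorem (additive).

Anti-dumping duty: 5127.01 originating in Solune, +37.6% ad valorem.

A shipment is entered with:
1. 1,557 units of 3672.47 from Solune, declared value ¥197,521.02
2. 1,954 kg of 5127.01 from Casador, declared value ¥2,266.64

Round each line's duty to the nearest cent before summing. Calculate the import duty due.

¥149,975.12

Line 1 (3672.47, Solune, 1,557 units, ¥197,521.02):
Base rate for 3672.47 is 30.5%.
3672.47 has an FTA preferential rate, but origin Solune is not Casador; base rate stands.
Additional duty on 3672.47 from Solune: +45.4%. Applied ad valorem rate: 30.5% + 45.4% = 75.9%.
Duty = ¥197,521.02 × 75.9% = ¥149,918.45.
Line 2 (5127.01, Casador, 1,954 kg, ¥2,266.64):
Base rate for 5127.01 is 12.5%.
Origin Casador qualifies under the Fenova–Casador agreement and 5127.01 is covered: preferential rate 2.5% applies instead.
The additional-duty order on 5127.01 targets Solune, not Casador; it does not apply.
Duty = ¥2,266.64 × 2.5% = ¥56.67.
Total = ¥149,918.45 + ¥56.67 = ¥149,975.12.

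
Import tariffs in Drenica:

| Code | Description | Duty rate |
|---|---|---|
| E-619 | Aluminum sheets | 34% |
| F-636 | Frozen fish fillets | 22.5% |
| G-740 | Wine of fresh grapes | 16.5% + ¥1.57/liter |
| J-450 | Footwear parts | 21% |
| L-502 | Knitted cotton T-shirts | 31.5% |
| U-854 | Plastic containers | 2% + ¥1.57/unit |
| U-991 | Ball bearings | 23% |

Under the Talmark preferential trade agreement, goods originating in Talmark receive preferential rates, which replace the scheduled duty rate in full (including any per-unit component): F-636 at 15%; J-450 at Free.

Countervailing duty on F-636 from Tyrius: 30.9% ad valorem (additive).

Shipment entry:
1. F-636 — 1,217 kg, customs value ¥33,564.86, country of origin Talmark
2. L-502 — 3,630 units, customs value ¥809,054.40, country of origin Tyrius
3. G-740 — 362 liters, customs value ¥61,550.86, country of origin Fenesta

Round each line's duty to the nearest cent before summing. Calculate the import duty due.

Line 1 (F-636, Talmark, 1,217 kg, ¥33,564.86):
Base rate for F-636 is 22.5%.
Origin Talmark qualifies under the Drenica–Talmark agreement and F-636 is covered: preferential rate 15% applies instead.
The additional-duty order on F-636 targets Tyrius, not Talmark; it does not apply.
Duty = ¥33,564.86 × 15% = ¥5,034.73.
Line 2 (L-502, Tyrius, 3,630 units, ¥809,054.40):
Base rate for L-502 is 31.5%.
Duty = ¥809,054.40 × 31.5% = ¥254,852.14.
Line 3 (G-740, Fenesta, 362 liters, ¥61,550.86):
Base rate for G-740 is 16.5% + ¥1.57/liter.
Duty = ¥61,550.86 × 16.5% + 362 × ¥1.57 = ¥10,724.23.
Total = ¥5,034.73 + ¥254,852.14 + ¥10,724.23 = ¥270,611.10.

¥270,611.10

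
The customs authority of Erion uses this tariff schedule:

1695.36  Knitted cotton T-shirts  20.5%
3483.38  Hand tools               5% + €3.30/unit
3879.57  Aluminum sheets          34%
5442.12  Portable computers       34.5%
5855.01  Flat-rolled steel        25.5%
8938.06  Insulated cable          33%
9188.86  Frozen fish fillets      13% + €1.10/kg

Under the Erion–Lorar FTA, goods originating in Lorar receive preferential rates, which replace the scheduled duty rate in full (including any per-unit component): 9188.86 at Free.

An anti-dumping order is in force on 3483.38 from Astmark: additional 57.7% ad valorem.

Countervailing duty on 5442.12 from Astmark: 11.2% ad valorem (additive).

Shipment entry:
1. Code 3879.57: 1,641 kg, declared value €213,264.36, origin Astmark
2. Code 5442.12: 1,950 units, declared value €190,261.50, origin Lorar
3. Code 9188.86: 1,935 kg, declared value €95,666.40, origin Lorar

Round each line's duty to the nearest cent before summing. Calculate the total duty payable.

€138,150.10

Line 1 (3879.57, Astmark, 1,641 kg, €213,264.36):
Base rate for 3879.57 is 34%.
Duty = €213,264.36 × 34% = €72,509.88.
Line 2 (5442.12, Lorar, 1,950 units, €190,261.50):
Base rate for 5442.12 is 34.5%.
Origin Lorar is the FTA partner but 5442.12 is not on the preference list; base rate stands.
The additional-duty order on 5442.12 targets Astmark, not Lorar; it does not apply.
Duty = €190,261.50 × 34.5% = €65,640.22.
Line 3 (9188.86, Lorar, 1,935 kg, €95,666.40):
Base rate for 9188.86 is 13% + €1.10/kg.
Origin Lorar qualifies under the Erion–Lorar agreement and 9188.86 is covered: preferential rate Free applies instead.
Duty = €95,666.40 × 0% = €0.00.
Total = €72,509.88 + €65,640.22 + €0.00 = €138,150.10.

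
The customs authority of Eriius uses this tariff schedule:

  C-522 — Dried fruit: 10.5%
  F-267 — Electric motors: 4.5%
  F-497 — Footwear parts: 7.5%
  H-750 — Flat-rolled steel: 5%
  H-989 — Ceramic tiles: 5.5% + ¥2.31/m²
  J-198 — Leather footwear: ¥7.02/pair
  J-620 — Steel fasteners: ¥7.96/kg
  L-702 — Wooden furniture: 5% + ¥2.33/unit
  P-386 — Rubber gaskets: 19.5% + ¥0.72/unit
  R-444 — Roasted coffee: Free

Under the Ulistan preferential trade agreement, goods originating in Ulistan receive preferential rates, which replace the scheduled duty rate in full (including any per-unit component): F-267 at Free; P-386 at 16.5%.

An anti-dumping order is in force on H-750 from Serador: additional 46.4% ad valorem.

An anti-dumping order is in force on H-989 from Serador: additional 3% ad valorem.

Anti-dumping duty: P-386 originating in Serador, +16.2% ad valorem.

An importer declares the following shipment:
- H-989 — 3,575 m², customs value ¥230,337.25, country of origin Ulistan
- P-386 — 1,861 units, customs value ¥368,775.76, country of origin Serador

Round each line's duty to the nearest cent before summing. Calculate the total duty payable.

¥153,919.67

Line 1 (H-989, Ulistan, 3,575 m², ¥230,337.25):
Base rate for H-989 is 5.5% + ¥2.31/m².
Origin Ulistan is the FTA partner but H-989 is not on the preference list; base rate stands.
The additional-duty order on H-989 targets Serador, not Ulistan; it does not apply.
Duty = ¥230,337.25 × 5.5% + 3,575 × ¥2.31 = ¥20,926.80.
Line 2 (P-386, Serador, 1,861 units, ¥368,775.76):
Base rate for P-386 is 19.5% + ¥0.72/unit.
P-386 has an FTA preferential rate, but origin Serador is not Ulistan; base rate stands.
Additional duty on P-386 from Serador: +16.2%. Applied ad valorem rate: 19.5% + 16.2% = 35.7%.
Duty = ¥368,775.76 × 35.7% + 1,861 × ¥0.72 = ¥132,992.87.
Total = ¥20,926.80 + ¥132,992.87 = ¥153,919.67.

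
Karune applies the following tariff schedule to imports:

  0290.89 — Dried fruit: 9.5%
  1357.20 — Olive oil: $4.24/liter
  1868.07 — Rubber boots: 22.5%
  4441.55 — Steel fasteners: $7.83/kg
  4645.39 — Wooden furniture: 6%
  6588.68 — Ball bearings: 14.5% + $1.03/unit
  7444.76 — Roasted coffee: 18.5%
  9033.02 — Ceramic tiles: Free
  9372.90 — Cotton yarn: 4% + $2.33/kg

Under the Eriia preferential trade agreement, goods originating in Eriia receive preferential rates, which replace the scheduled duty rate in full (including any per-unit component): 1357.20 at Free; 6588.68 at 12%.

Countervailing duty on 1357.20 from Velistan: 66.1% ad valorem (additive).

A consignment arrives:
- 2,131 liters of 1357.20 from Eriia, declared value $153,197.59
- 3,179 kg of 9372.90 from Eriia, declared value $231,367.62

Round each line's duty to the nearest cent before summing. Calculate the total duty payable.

$16,661.77

Line 1 (1357.20, Eriia, 2,131 liters, $153,197.59):
Base rate for 1357.20 is $4.24/liter.
Origin Eriia qualifies under the Karune–Eriia agreement and 1357.20 is covered: preferential rate Free applies instead.
The additional-duty order on 1357.20 targets Velistan, not Eriia; it does not apply.
Duty = $153,197.59 × 0% = $0.00.
Line 2 (9372.90, Eriia, 3,179 kg, $231,367.62):
Base rate for 9372.90 is 4% + $2.33/kg.
Origin Eriia is the FTA partner but 9372.90 is not on the preference list; base rate stands.
Duty = $231,367.62 × 4% + 3,179 × $2.33 = $16,661.77.
Total = $0.00 + $16,661.77 = $16,661.77.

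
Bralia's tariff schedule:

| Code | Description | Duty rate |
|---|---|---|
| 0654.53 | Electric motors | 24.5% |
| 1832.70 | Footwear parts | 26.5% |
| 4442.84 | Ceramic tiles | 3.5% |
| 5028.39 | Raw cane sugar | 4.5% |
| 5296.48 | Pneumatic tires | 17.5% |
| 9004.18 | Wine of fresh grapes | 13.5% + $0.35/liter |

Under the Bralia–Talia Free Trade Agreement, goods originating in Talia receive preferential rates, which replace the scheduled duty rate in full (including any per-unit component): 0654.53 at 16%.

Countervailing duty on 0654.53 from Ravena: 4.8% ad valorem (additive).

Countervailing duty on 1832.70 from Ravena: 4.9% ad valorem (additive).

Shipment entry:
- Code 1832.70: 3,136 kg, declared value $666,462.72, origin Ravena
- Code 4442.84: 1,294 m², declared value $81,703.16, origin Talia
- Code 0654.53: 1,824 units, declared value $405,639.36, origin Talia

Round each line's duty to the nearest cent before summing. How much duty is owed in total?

Line 1 (1832.70, Ravena, 3,136 kg, $666,462.72):
Base rate for 1832.70 is 26.5%.
Additional duty on 1832.70 from Ravena: +4.9%. Applied ad valorem rate: 26.5% + 4.9% = 31.4%.
Duty = $666,462.72 × 31.4% = $209,269.29.
Line 2 (4442.84, Talia, 1,294 m², $81,703.16):
Base rate for 4442.84 is 3.5%.
Origin Talia is the FTA partner but 4442.84 is not on the preference list; base rate stands.
Duty = $81,703.16 × 3.5% = $2,859.61.
Line 3 (0654.53, Talia, 1,824 units, $405,639.36):
Base rate for 0654.53 is 24.5%.
Origin Talia qualifies under the Bralia–Talia agreement and 0654.53 is covered: preferential rate 16% applies instead.
The additional-duty order on 0654.53 targets Ravena, not Talia; it does not apply.
Duty = $405,639.36 × 16% = $64,902.30.
Total = $209,269.29 + $2,859.61 + $64,902.30 = $277,031.20.

$277,031.20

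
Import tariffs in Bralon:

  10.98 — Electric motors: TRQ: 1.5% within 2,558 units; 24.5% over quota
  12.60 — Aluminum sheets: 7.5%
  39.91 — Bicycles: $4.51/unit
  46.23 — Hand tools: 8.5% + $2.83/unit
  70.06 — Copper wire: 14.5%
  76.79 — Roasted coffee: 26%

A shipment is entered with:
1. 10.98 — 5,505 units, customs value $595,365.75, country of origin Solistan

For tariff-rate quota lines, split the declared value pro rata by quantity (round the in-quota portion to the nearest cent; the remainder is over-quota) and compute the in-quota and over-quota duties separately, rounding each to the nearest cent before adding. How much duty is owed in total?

$82,235.64

Line 1 (10.98, Solistan, 5,505 units, $595,365.75):
Code 10.98 is under a tariff-rate quota (threshold 2,558 units). In-quota: 2,558 units at 1.5%; over-quota: 2,947 units at 24.5%.
Pro-rata value split: in-quota = $595,365.75 × 2,558/5,505 = $276,647.70; over-quota = $595,365.75 − $276,647.70 = $318,718.05.
In-quota duty = $276,647.70 × 1.5% = $4,149.72. Over-quota duty = $318,718.05 × 24.5% = $78,085.92.
Line duty = $4,149.72 + $78,085.92 = $82,235.64.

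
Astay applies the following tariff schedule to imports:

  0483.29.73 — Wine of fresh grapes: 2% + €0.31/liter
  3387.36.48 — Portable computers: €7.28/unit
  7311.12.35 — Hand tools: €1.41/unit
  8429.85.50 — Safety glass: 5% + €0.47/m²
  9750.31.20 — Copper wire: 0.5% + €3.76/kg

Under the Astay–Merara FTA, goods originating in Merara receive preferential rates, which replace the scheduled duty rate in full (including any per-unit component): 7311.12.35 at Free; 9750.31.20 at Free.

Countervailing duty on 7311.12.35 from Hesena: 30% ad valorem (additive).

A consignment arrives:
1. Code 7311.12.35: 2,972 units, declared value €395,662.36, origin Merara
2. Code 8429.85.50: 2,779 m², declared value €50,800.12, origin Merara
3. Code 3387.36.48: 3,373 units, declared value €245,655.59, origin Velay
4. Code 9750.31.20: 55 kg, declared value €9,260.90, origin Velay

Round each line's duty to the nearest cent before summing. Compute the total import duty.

€28,654.68

Line 1 (7311.12.35, Merara, 2,972 units, €395,662.36):
Base rate for 7311.12.35 is €1.41/unit.
Origin Merara qualifies under the Astay–Merara agreement and 7311.12.35 is covered: preferential rate Free applies instead.
The additional-duty order on 7311.12.35 targets Hesena, not Merara; it does not apply.
Duty = €395,662.36 × 0% = €0.00.
Line 2 (8429.85.50, Merara, 2,779 m², €50,800.12):
Base rate for 8429.85.50 is 5% + €0.47/m².
Origin Merara is the FTA partner but 8429.85.50 is not on the preference list; base rate stands.
Duty = €50,800.12 × 5% + 2,779 × €0.47 = €3,846.14.
Line 3 (3387.36.48, Velay, 3,373 units, €245,655.59):
Base rate for 3387.36.48 is €7.28/unit.
Duty = 3,373 × €7.28 = €24,555.44.
Line 4 (9750.31.20, Velay, 55 kg, €9,260.90):
Base rate for 9750.31.20 is 0.5% + €3.76/kg.
9750.31.20 has an FTA preferential rate, but origin Velay is not Merara; base rate stands.
Duty = €9,260.90 × 0.5% + 55 × €3.76 = €253.10.
Total = €0.00 + €3,846.14 + €24,555.44 + €253.10 = €28,654.68.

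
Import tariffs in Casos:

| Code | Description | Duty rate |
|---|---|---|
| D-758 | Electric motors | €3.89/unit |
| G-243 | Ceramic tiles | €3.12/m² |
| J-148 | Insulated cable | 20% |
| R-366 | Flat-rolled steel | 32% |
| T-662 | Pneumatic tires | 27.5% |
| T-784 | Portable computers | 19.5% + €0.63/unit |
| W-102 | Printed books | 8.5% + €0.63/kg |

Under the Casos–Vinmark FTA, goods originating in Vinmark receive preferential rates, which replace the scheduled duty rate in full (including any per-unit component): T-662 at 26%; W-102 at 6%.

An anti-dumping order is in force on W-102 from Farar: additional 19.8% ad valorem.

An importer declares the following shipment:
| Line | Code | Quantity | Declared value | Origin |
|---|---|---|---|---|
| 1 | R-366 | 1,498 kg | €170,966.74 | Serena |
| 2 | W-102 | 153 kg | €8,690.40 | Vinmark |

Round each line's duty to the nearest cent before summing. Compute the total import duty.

Line 1 (R-366, Serena, 1,498 kg, €170,966.74):
Base rate for R-366 is 32%.
Duty = €170,966.74 × 32% = €54,709.36.
Line 2 (W-102, Vinmark, 153 kg, €8,690.40):
Base rate for W-102 is 8.5% + €0.63/kg.
Origin Vinmark qualifies under the Casos–Vinmark agreement and W-102 is covered: preferential rate 6% applies instead.
The additional-duty order on W-102 targets Farar, not Vinmark; it does not apply.
Duty = €8,690.40 × 6% = €521.42.
Total = €54,709.36 + €521.42 = €55,230.78.

€55,230.78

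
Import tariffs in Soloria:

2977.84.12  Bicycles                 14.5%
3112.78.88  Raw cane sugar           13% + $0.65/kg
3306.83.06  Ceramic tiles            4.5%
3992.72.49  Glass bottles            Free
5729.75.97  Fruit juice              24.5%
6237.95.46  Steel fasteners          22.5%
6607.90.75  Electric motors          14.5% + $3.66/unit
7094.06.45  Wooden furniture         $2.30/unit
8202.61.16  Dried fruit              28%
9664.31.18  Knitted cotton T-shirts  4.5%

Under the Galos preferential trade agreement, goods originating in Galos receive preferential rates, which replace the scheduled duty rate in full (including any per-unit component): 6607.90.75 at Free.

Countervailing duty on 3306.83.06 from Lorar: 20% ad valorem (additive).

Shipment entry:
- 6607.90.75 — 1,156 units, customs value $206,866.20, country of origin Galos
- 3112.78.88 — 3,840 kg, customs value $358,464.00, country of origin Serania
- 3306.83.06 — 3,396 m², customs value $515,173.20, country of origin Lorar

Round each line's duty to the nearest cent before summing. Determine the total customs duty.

$175,313.75

Line 1 (6607.90.75, Galos, 1,156 units, $206,866.20):
Base rate for 6607.90.75 is 14.5% + $3.66/unit.
Origin Galos qualifies under the Soloria–Galos agreement and 6607.90.75 is covered: preferential rate Free applies instead.
Duty = $206,866.20 × 0% = $0.00.
Line 2 (3112.78.88, Serania, 3,840 kg, $358,464.00):
Base rate for 3112.78.88 is 13% + $0.65/kg.
Duty = $358,464.00 × 13% + 3,840 × $0.65 = $49,096.32.
Line 3 (3306.83.06, Lorar, 3,396 m², $515,173.20):
Base rate for 3306.83.06 is 4.5%.
Additional duty on 3306.83.06 from Lorar: +20%. Applied ad valorem rate: 4.5% + 20% = 24.5%.
Duty = $515,173.20 × 24.5% = $126,217.43.
Total = $0.00 + $49,096.32 + $126,217.43 = $175,313.75.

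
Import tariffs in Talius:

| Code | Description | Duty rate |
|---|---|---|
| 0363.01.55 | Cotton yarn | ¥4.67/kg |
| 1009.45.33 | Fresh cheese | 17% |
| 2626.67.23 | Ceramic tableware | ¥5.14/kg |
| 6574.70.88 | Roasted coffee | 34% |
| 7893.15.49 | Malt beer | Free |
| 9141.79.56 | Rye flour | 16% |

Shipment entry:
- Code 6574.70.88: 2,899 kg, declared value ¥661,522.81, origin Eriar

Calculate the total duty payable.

Line 1 (6574.70.88, Eriar, 2,899 kg, ¥661,522.81):
Base rate for 6574.70.88 is 34%.
Duty = ¥661,522.81 × 34% = ¥224,917.76.

¥224,917.76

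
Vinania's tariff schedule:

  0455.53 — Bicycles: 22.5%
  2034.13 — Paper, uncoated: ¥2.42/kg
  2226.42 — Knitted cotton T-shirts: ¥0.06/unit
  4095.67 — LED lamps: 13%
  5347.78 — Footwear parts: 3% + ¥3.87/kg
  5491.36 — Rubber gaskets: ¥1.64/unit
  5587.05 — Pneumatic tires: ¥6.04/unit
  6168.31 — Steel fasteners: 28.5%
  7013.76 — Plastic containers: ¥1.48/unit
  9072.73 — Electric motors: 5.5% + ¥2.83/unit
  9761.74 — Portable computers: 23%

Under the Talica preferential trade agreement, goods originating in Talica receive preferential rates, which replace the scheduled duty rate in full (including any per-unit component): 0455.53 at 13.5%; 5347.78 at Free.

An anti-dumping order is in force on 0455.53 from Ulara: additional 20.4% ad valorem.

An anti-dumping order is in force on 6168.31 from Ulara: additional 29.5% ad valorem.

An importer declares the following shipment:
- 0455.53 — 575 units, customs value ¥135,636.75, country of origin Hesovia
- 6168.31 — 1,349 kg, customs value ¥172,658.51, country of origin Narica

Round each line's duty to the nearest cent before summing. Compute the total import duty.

¥79,725.95

Line 1 (0455.53, Hesovia, 575 units, ¥135,636.75):
Base rate for 0455.53 is 22.5%.
0455.53 has an FTA preferential rate, but origin Hesovia is not Talica; base rate stands.
The additional-duty order on 0455.53 targets Ulara, not Hesovia; it does not apply.
Duty = ¥135,636.75 × 22.5% = ¥30,518.27.
Line 2 (6168.31, Narica, 1,349 kg, ¥172,658.51):
Base rate for 6168.31 is 28.5%.
The additional-duty order on 6168.31 targets Ulara, not Narica; it does not apply.
Duty = ¥172,658.51 × 28.5% = ¥49,207.68.
Total = ¥30,518.27 + ¥49,207.68 = ¥79,725.95.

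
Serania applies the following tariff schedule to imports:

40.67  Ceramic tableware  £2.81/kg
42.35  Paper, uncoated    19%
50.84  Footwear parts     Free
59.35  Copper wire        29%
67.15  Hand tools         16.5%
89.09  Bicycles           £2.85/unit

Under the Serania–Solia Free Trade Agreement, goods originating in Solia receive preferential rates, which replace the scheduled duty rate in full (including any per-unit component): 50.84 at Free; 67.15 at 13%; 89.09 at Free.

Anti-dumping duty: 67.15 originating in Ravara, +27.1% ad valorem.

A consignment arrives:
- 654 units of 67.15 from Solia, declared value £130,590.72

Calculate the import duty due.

Line 1 (67.15, Solia, 654 units, £130,590.72):
Base rate for 67.15 is 16.5%.
Origin Solia qualifies under the Serania–Solia agreement and 67.15 is covered: preferential rate 13% applies instead.
The additional-duty order on 67.15 targets Ravara, not Solia; it does not apply.
Duty = £130,590.72 × 13% = £16,976.79.

£16,976.79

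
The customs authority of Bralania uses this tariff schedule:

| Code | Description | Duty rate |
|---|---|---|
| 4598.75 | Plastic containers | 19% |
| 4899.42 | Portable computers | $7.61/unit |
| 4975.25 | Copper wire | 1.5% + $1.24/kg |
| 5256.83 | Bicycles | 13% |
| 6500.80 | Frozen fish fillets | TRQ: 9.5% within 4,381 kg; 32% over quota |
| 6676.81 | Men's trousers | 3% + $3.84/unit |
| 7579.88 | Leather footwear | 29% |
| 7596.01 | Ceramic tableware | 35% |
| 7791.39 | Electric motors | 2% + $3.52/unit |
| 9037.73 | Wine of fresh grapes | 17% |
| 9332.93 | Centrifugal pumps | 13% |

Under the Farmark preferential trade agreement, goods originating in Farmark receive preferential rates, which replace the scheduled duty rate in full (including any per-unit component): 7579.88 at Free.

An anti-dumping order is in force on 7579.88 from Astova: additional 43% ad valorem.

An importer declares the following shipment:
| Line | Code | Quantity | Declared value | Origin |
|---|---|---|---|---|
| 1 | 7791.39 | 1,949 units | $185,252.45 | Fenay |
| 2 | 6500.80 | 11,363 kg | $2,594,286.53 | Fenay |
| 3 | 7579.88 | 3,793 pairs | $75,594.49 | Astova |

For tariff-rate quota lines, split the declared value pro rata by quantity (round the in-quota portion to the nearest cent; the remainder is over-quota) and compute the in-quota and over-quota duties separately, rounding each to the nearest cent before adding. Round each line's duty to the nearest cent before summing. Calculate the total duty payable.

$670,114.37

Line 1 (7791.39, Fenay, 1,949 units, $185,252.45):
Base rate for 7791.39 is 2% + $3.52/unit.
Duty = $185,252.45 × 2% + 1,949 × $3.52 = $10,565.53.
Line 2 (6500.80, Fenay, 11,363 kg, $2,594,286.53):
Code 6500.80 is under a tariff-rate quota (threshold 4,381 kg). In-quota: 4,381 kg at 9.5%; over-quota: 6,982 kg at 32%.
Pro-rata value split: in-quota = $2,594,286.53 × 4,381/11,363 = $1,000,226.11; over-quota = $2,594,286.53 − $1,000,226.11 = $1,594,060.42.
In-quota duty = $1,000,226.11 × 9.5% = $95,021.48. Over-quota duty = $1,594,060.42 × 32% = $510,099.33.
Line duty = $95,021.48 + $510,099.33 = $605,120.81.
Line 3 (7579.88, Astova, 3,793 pairs, $75,594.49):
Base rate for 7579.88 is 29%.
7579.88 has an FTA preferential rate, but origin Astova is not Farmark; base rate stands.
Additional duty on 7579.88 from Astova: +43%. Applied ad valorem rate: 29% + 43% = 72%.
Duty = $75,594.49 × 72% = $54,428.03.
Total = $10,565.53 + $605,120.81 + $54,428.03 = $670,114.37.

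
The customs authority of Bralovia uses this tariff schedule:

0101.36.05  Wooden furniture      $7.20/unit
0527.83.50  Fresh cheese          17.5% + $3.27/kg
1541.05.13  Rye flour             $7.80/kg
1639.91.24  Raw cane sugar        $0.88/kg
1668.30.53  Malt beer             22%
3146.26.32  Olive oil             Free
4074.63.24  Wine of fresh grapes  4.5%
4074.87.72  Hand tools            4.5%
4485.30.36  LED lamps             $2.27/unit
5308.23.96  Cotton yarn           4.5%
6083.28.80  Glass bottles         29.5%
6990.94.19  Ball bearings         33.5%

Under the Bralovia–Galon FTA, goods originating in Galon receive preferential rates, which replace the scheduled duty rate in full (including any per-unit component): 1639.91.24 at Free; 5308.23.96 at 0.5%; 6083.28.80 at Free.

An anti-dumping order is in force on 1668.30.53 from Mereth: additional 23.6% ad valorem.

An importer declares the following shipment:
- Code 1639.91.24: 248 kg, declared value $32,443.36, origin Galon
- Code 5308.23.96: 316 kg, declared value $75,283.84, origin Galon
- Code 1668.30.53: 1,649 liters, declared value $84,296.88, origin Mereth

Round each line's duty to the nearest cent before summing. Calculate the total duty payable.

Line 1 (1639.91.24, Galon, 248 kg, $32,443.36):
Base rate for 1639.91.24 is $0.88/kg.
Origin Galon qualifies under the Bralovia–Galon agreement and 1639.91.24 is covered: preferential rate Free applies instead.
Duty = $32,443.36 × 0% = $0.00.
Line 2 (5308.23.96, Galon, 316 kg, $75,283.84):
Base rate for 5308.23.96 is 4.5%.
Origin Galon qualifies under the Bralovia–Galon agreement and 5308.23.96 is covered: preferential rate 0.5% applies instead.
Duty = $75,283.84 × 0.5% = $376.42.
Line 3 (1668.30.53, Mereth, 1,649 liters, $84,296.88):
Base rate for 1668.30.53 is 22%.
Additional duty on 1668.30.53 from Mereth: +23.6%. Applied ad valorem rate: 22% + 23.6% = 45.6%.
Duty = $84,296.88 × 45.6% = $38,439.38.
Total = $0.00 + $376.42 + $38,439.38 = $38,815.80.

$38,815.80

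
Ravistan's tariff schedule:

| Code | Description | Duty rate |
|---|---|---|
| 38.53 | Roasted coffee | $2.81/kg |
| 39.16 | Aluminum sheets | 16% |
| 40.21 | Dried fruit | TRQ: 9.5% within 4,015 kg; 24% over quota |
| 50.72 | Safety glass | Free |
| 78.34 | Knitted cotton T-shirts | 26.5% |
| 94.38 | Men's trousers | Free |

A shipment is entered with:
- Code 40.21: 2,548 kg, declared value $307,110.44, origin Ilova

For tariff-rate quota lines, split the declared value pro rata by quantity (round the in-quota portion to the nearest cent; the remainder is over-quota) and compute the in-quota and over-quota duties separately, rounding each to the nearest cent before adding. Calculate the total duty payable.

Line 1 (40.21, Ilova, 2,548 kg, $307,110.44):
Code 40.21 is under a tariff-rate quota (threshold 4,015 kg). Quantity 2,548 kg is within the quota, so the in-quota rate 9.5% applies to the full value.
Duty = $307,110.44 × 9.5% = $29,175.49.

$29,175.49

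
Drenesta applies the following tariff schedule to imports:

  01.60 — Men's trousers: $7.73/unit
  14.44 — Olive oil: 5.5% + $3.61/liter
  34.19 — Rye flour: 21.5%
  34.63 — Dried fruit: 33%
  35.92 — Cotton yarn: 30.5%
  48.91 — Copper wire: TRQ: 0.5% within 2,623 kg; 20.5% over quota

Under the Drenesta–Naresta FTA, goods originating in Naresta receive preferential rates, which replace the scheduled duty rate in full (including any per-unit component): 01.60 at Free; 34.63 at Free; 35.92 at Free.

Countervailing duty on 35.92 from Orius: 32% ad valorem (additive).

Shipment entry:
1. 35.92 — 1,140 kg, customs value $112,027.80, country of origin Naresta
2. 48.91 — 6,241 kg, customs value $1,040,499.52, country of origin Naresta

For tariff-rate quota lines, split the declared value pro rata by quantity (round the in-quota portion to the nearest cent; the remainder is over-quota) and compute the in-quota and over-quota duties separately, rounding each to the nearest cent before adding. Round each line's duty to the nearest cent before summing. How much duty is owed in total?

Line 1 (35.92, Naresta, 1,140 kg, $112,027.80):
Base rate for 35.92 is 30.5%.
Origin Naresta qualifies under the Drenesta–Naresta agreement and 35.92 is covered: preferential rate Free applies instead.
The additional-duty order on 35.92 targets Orius, not Naresta; it does not apply.
Duty = $112,027.80 × 0% = $0.00.
Line 2 (48.91, Naresta, 6,241 kg, $1,040,499.52):
Code 48.91 is under a tariff-rate quota (threshold 2,623 kg). In-quota: 2,623 kg at 0.5%; over-quota: 3,618 kg at 20.5%.
Pro-rata value split: in-quota = $1,040,499.52 × 2,623/6,241 = $437,306.56; over-quota = $1,040,499.52 − $437,306.56 = $603,192.96.
In-quota duty = $437,306.56 × 0.5% = $2,186.53. Over-quota duty = $603,192.96 × 20.5% = $123,654.56.
Line duty = $2,186.53 + $123,654.56 = $125,841.09.
Total = $0.00 + $125,841.09 = $125,841.09.

$125,841.09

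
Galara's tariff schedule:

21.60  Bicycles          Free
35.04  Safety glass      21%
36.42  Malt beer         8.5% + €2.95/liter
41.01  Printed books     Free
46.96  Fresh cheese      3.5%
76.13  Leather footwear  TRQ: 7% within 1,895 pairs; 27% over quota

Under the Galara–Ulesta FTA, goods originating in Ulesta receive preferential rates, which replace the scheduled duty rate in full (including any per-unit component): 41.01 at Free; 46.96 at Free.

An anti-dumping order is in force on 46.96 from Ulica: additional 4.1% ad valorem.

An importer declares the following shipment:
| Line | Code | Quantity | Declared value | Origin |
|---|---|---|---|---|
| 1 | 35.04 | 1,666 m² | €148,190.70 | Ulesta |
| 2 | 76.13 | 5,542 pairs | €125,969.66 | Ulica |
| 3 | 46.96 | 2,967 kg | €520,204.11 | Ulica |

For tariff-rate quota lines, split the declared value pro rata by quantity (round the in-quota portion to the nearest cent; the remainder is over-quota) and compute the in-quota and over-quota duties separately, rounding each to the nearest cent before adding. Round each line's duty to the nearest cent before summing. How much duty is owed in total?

€96,052.69

Line 1 (35.04, Ulesta, 1,666 m², €148,190.70):
Base rate for 35.04 is 21%.
Origin Ulesta is the FTA partner but 35.04 is not on the preference list; base rate stands.
Duty = €148,190.70 × 21% = €31,120.05.
Line 2 (76.13, Ulica, 5,542 pairs, €125,969.66):
Code 76.13 is under a tariff-rate quota (threshold 1,895 pairs). In-quota: 1,895 pairs at 7%; over-quota: 3,647 pairs at 27%.
Pro-rata value split: in-quota = €125,969.66 × 1,895/5,542 = €43,073.35; over-quota = €125,969.66 − €43,073.35 = €82,896.31.
In-quota duty = €43,073.35 × 7% = €3,015.13. Over-quota duty = €82,896.31 × 27% = €22,382.00.
Line duty = €3,015.13 + €22,382.00 = €25,397.13.
Line 3 (46.96, Ulica, 2,967 kg, €520,204.11):
Base rate for 46.96 is 3.5%.
46.96 has an FTA preferential rate, but origin Ulica is not Ulesta; base rate stands.
Additional duty on 46.96 from Ulica: +4.1%. Applied ad valorem rate: 3.5% + 4.1% = 7.6%.
Duty = €520,204.11 × 7.6% = €39,535.51.
Total = €31,120.05 + €25,397.13 + €39,535.51 = €96,052.69.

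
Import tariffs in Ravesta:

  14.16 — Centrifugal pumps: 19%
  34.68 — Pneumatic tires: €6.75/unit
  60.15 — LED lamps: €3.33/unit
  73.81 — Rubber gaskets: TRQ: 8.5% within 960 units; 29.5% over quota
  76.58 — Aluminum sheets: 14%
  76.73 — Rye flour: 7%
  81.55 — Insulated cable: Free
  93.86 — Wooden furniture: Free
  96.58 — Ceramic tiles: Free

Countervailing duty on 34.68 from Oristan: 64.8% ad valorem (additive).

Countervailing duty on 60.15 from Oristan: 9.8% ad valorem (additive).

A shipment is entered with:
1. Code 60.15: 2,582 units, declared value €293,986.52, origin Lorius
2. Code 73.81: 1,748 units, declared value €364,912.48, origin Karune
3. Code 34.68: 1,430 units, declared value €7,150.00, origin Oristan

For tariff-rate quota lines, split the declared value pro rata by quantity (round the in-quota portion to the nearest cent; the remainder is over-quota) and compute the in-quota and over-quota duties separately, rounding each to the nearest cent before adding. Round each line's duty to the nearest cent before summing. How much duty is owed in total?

Line 1 (60.15, Lorius, 2,582 units, €293,986.52):
Base rate for 60.15 is €3.33/unit.
The additional-duty order on 60.15 targets Oristan, not Lorius; it does not apply.
Duty = 2,582 × €3.33 = €8,598.06.
Line 2 (73.81, Karune, 1,748 units, €364,912.48):
Code 73.81 is under a tariff-rate quota (threshold 960 units). In-quota: 960 units at 8.5%; over-quota: 788 units at 29.5%.
Pro-rata value split: in-quota = €364,912.48 × 960/1,748 = €200,409.60; over-quota = €364,912.48 − €200,409.60 = €164,502.88.
In-quota duty = €200,409.60 × 8.5% = €17,034.82. Over-quota duty = €164,502.88 × 29.5% = €48,528.35.
Line duty = €17,034.82 + €48,528.35 = €65,563.17.
Line 3 (34.68, Oristan, 1,430 units, €7,150.00):
Base rate for 34.68 is €6.75/unit.
Additional duty on 34.68 from Oristan: +64.8% ad valorem. Applied ad valorem rate = 64.8%.
Duty = €7,150.00 × 64.8% + 1,430 × €6.75 = €14,285.70.
Total = €8,598.06 + €65,563.17 + €14,285.70 = €88,446.93.

€88,446.93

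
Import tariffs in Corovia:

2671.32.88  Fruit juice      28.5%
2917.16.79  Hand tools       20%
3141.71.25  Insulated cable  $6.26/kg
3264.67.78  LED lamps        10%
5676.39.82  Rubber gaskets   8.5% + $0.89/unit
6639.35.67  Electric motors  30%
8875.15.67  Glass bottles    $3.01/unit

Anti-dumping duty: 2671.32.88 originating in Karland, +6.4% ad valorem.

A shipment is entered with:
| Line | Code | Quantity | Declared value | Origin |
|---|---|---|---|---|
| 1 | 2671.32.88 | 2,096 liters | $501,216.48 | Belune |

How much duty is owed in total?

Line 1 (2671.32.88, Belune, 2,096 liters, $501,216.48):
Base rate for 2671.32.88 is 28.5%.
The additional-duty order on 2671.32.88 targets Karland, not Belune; it does not apply.
Duty = $501,216.48 × 28.5% = $142,846.70.

$142,846.70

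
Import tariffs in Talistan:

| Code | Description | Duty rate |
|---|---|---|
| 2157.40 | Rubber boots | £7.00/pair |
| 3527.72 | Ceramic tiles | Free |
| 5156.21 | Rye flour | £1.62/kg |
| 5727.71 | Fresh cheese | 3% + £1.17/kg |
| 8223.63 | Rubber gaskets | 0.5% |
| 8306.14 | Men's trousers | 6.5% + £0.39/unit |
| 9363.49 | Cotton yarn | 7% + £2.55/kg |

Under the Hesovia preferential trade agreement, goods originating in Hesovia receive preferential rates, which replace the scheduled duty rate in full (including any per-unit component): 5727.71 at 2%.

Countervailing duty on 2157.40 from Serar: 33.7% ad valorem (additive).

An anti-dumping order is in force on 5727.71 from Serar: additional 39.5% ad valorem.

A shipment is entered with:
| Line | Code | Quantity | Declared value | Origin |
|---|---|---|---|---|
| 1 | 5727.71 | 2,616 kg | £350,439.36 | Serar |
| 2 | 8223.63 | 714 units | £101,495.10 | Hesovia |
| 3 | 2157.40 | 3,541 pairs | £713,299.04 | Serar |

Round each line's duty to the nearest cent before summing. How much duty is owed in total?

Line 1 (5727.71, Serar, 2,616 kg, £350,439.36):
Base rate for 5727.71 is 3% + £1.17/kg.
5727.71 has an FTA preferential rate, but origin Serar is not Hesovia; base rate stands.
Additional duty on 5727.71 from Serar: +39.5%. Applied ad valorem rate: 3% + 39.5% = 42.5%.
Duty = £350,439.36 × 42.5% + 2,616 × £1.17 = £151,997.45.
Line 2 (8223.63, Hesovia, 714 units, £101,495.10):
Base rate for 8223.63 is 0.5%.
Origin Hesovia is the FTA partner but 8223.63 is not on the preference list; base rate stands.
Duty = £101,495.10 × 0.5% = £507.48.
Line 3 (2157.40, Serar, 3,541 pairs, £713,299.04):
Base rate for 2157.40 is £7.00/pair.
Additional duty on 2157.40 from Serar: +33.7% ad valorem. Applied ad valorem rate = 33.7%.
Duty = £713,299.04 × 33.7% + 3,541 × £7.00 = £265,168.78.
Total = £151,997.45 + £507.48 + £265,168.78 = £417,673.71.

£417,673.71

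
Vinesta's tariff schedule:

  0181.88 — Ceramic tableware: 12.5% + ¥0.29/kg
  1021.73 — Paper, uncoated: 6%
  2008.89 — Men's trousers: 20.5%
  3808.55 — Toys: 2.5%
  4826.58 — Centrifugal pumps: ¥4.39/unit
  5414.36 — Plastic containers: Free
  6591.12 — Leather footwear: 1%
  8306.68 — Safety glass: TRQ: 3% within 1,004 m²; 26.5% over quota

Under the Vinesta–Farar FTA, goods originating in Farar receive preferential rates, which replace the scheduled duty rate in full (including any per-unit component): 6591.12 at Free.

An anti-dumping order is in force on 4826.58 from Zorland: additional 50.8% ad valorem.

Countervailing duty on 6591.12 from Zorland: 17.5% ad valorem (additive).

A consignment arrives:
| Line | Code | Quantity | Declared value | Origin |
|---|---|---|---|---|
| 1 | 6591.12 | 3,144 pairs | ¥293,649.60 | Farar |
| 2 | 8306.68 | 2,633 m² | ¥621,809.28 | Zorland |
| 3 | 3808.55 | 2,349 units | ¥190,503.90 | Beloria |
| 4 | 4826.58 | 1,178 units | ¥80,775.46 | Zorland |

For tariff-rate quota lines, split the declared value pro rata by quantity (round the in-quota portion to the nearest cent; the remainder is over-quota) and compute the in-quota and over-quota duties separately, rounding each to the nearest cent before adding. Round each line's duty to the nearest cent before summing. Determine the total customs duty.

Line 1 (6591.12, Farar, 3,144 pairs, ¥293,649.60):
Base rate for 6591.12 is 1%.
Origin Farar qualifies under the Vinesta–Farar agreement and 6591.12 is covered: preferential rate Free applies instead.
The additional-duty order on 6591.12 targets Zorland, not Farar; it does not apply.
Duty = ¥293,649.60 × 0% = ¥0.00.
Line 2 (8306.68, Zorland, 2,633 m², ¥621,809.28):
Code 8306.68 is under a tariff-rate quota (threshold 1,004 m²). In-quota: 1,004 m² at 3%; over-quota: 1,629 m² at 26.5%.
Pro-rata value split: in-quota = ¥621,809.28 × 1,004/2,633 = ¥237,104.64; over-quota = ¥621,809.28 − ¥237,104.64 = ¥384,704.64.
In-quota duty = ¥237,104.64 × 3% = ¥7,113.14. Over-quota duty = ¥384,704.64 × 26.5% = ¥101,946.73.
Line duty = ¥7,113.14 + ¥101,946.73 = ¥109,059.87.
Line 3 (3808.55, Beloria, 2,349 units, ¥190,503.90):
Base rate for 3808.55 is 2.5%.
Duty = ¥190,503.90 × 2.5% = ¥4,762.60.
Line 4 (4826.58, Zorland, 1,178 units, ¥80,775.46):
Base rate for 4826.58 is ¥4.39/unit.
Additional duty on 4826.58 from Zorland: +50.8% ad valorem. Applied ad valorem rate = 50.8%.
Duty = ¥80,775.46 × 50.8% + 1,178 × ¥4.39 = ¥46,205.35.
Total = ¥0.00 + ¥109,059.87 + ¥4,762.60 + ¥46,205.35 = ¥160,027.82.

¥160,027.82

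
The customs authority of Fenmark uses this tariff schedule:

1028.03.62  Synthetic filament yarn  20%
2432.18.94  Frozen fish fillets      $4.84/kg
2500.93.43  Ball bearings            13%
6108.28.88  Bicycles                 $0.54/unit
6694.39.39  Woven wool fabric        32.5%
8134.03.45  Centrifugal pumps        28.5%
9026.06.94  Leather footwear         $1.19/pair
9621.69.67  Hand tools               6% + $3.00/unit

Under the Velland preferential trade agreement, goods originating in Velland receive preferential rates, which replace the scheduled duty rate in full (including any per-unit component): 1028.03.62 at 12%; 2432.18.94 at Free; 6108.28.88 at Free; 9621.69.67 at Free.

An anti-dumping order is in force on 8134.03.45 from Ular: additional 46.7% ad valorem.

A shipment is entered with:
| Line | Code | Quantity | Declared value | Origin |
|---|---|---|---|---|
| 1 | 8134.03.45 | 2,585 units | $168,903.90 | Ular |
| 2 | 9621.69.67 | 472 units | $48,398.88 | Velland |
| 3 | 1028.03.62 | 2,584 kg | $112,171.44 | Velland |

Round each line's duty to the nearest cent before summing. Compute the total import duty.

$140,476.30

Line 1 (8134.03.45, Ular, 2,585 units, $168,903.90):
Base rate for 8134.03.45 is 28.5%.
Additional duty on 8134.03.45 from Ular: +46.7%. Applied ad valorem rate: 28.5% + 46.7% = 75.2%.
Duty = $168,903.90 × 75.2% = $127,015.73.
Line 2 (9621.69.67, Velland, 472 units, $48,398.88):
Base rate for 9621.69.67 is 6% + $3.00/unit.
Origin Velland qualifies under the Fenmark–Velland agreement and 9621.69.67 is covered: preferential rate Free applies instead.
Duty = $48,398.88 × 0% = $0.00.
Line 3 (1028.03.62, Velland, 2,584 kg, $112,171.44):
Base rate for 1028.03.62 is 20%.
Origin Velland qualifies under the Fenmark–Velland agreement and 1028.03.62 is covered: preferential rate 12% applies instead.
Duty = $112,171.44 × 12% = $13,460.57.
Total = $127,015.73 + $0.00 + $13,460.57 = $140,476.30.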